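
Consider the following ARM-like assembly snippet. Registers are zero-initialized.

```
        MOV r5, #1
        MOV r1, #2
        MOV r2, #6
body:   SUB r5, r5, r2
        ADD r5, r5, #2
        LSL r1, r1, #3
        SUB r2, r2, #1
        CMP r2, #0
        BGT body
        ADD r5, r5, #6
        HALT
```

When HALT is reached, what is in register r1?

r5=1
r1=2
r2=6
r5=1-6=-5
r5=(-5)+2=-3
r1=2<<3=16
r2=6-1=5
CMP r2, #0  (cmp 5,0)
BGT body: taken
r5=(-3)-5=-8
r5=(-8)+2=-6
r1=16<<3=128
r2=5-1=4
CMP r2, #0  (cmp 4,0)
BGT body: taken
r5=(-6)-4=-10
r5=(-10)+2=-8
r1=128<<3=1024
r2=4-1=3
CMP r2, #0  (cmp 3,0)
BGT body: taken
r5=(-8)-3=-11
r5=(-11)+2=-9
r1=1024<<3=8192
r2=3-1=2
CMP r2, #0  (cmp 2,0)
BGT body: taken
r5=(-9)-2=-11
r5=(-11)+2=-9
r1=8192<<3=65536
r2=2-1=1
CMP r2, #0  (cmp 1,0)
BGT body: taken
r5=(-9)-1=-10
r5=(-10)+2=-8
r1=65536<<3=524288
r2=1-1=0
CMP r2, #0  (cmp 0,0)
BGT body: not taken
r5=(-8)+6=-2
halt.

524288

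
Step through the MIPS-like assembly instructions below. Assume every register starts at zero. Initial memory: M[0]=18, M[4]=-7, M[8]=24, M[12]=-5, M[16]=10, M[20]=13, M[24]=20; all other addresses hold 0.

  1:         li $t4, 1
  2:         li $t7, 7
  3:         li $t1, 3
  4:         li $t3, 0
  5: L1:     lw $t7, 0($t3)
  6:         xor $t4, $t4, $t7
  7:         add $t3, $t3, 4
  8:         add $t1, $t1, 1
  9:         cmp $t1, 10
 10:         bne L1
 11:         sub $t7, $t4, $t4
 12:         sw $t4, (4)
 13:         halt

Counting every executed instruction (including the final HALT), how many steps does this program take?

$t4=1
$t7=7
$t1=3
$t3=0
$t7=M[0]=18
$t4=1^18=19
$t3=0+4=4
$t1=3+1=4
cmp $t1, 10  (cmp 4,10)
bne L1: taken
$t7=M[4]=-7
$t4=19^(-7)=-22
$t3=4+4=8
$t1=4+1=5
cmp $t1, 10  (cmp 5,10)
bne L1: taken
$t7=M[8]=24
$t4=(-22)^24=-14
$t3=8+4=12
$t1=5+1=6
cmp $t1, 10  (cmp 6,10)
bne L1: taken
$t7=M[12]=-5
$t4=(-14)^(-5)=9
$t3=12+4=16
$t1=6+1=7
cmp $t1, 10  (cmp 7,10)
bne L1: taken
$t7=M[16]=10
$t4=9^10=3
$t3=16+4=20
$t1=7+1=8
cmp $t1, 10  (cmp 8,10)
bne L1: taken
$t7=M[20]=13
$t4=3^13=14
$t3=20+4=24
$t1=8+1=9
cmp $t1, 10  (cmp 9,10)
bne L1: taken
$t7=M[24]=20
$t4=14^20=26
$t3=24+4=28
$t1=9+1=10
cmp $t1, 10  (cmp 10,10)
bne L1: not taken
$t7=26-26=0
sw $t4, (4) → M[4]=26
halt.
Total executed instructions: 49.

49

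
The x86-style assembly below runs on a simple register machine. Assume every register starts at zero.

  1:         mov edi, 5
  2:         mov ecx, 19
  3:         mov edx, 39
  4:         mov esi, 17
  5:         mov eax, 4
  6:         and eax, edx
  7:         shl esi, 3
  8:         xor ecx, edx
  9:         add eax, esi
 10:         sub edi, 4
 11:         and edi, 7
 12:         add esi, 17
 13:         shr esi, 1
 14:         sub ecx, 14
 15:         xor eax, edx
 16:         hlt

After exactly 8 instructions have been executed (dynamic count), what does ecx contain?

after mov edi, 5: edi=5
after mov ecx, 19: ecx=19
after mov edx, 39: edx=39
after mov esi, 17: esi=17
after mov eax, 4: eax=4
after and eax, edx: eax=4&39=4
after shl esi, 3: esi=17<<3=136
after xor ecx, edx: ecx=19^39=52
After step 8: ecx = 52.

52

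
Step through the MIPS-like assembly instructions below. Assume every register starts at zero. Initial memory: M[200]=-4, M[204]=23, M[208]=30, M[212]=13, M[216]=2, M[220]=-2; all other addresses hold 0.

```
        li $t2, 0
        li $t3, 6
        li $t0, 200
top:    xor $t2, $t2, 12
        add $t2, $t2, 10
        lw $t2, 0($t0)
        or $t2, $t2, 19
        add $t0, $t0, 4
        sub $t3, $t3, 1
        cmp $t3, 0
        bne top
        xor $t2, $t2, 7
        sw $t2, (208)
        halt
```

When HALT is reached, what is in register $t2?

-8

after li $t2, 0: $t2=0
after li $t3, 6: $t3=6
after li $t0, 200: $t0=200
after xor $t2, $t2, 12: $t2=0^12=12
after add $t2, $t2, 10: $t2=12+10=22
after lw $t2, 0($t0): $t2=M[200]=-4
after or $t2, $t2, 19: $t2=(-4)|19=-1
after add $t0, $t0, 4: $t0=200+4=204
after sub $t3, $t3, 1: $t3=6-1=5
cmp $t3, 0  (cmp 5,0)
bne top: taken
after xor $t2, $t2, 12: $t2=(-1)^12=-13
after add $t2, $t2, 10: $t2=(-13)+10=-3
after lw $t2, 0($t0): $t2=M[204]=23
after or $t2, $t2, 19: $t2=23|19=23
after add $t0, $t0, 4: $t0=204+4=208
after sub $t3, $t3, 1: $t3=5-1=4
cmp $t3, 0  (cmp 4,0)
bne top: taken
after xor $t2, $t2, 12: $t2=23^12=27
after add $t2, $t2, 10: $t2=27+10=37
after lw $t2, 0($t0): $t2=M[208]=30
after or $t2, $t2, 19: $t2=30|19=31
after add $t0, $t0, 4: $t0=208+4=212
after sub $t3, $t3, 1: $t3=4-1=3
cmp $t3, 0  (cmp 3,0)
bne top: taken
after xor $t2, $t2, 12: $t2=31^12=19
after add $t2, $t2, 10: $t2=19+10=29
after lw $t2, 0($t0): $t2=M[212]=13
after or $t2, $t2, 19: $t2=13|19=31
after add $t0, $t0, 4: $t0=212+4=216
after sub $t3, $t3, 1: $t3=3-1=2
cmp $t3, 0  (cmp 2,0)
bne top: taken
after xor $t2, $t2, 12: $t2=31^12=19
after add $t2, $t2, 10: $t2=19+10=29
after lw $t2, 0($t0): $t2=M[216]=2
after or $t2, $t2, 19: $t2=2|19=19
after add $t0, $t0, 4: $t0=216+4=220
after sub $t3, $t3, 1: $t3=2-1=1
cmp $t3, 0  (cmp 1,0)
bne top: taken
after xor $t2, $t2, 12: $t2=19^12=31
after add $t2, $t2, 10: $t2=31+10=41
after lw $t2, 0($t0): $t2=M[220]=-2
after or $t2, $t2, 19: $t2=(-2)|19=-1
after add $t0, $t0, 4: $t0=220+4=224
after sub $t3, $t3, 1: $t3=1-1=0
cmp $t3, 0  (cmp 0,0)
bne top: not taken
after xor $t2, $t2, 7: $t2=(-1)^7=-8
sw $t2, (208) → M[208]=-8
halt.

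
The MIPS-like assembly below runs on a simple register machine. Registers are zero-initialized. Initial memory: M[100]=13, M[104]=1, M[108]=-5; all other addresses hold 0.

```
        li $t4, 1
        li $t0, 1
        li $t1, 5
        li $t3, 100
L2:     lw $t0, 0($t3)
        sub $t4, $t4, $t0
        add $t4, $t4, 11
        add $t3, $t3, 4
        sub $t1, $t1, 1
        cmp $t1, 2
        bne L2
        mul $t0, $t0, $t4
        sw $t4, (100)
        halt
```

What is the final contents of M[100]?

li $t4, 1 → $t4=1
li $t0, 1 → $t0=1
li $t1, 5 → $t1=5
li $t3, 100 → $t3=100
lw $t0, 0($t3) → $t0=M[100]=13
sub $t4, $t4, $t0 → $t4=1-13=-12
add $t4, $t4, 11 → $t4=(-12)+11=-1
add $t3, $t3, 4 → $t3=100+4=104
sub $t1, $t1, 1 → $t1=5-1=4
cmp $t1, 2  (cmp 4,2)
bne L2: taken
lw $t0, 0($t3) → $t0=M[104]=1
sub $t4, $t4, $t0 → $t4=(-1)-1=-2
add $t4, $t4, 11 → $t4=(-2)+11=9
add $t3, $t3, 4 → $t3=104+4=108
sub $t1, $t1, 1 → $t1=4-1=3
cmp $t1, 2  (cmp 3,2)
bne L2: taken
lw $t0, 0($t3) → $t0=M[108]=-5
sub $t4, $t4, $t0 → $t4=9-(-5)=14
add $t4, $t4, 11 → $t4=14+11=25
add $t3, $t3, 4 → $t3=108+4=112
sub $t1, $t1, 1 → $t1=3-1=2
cmp $t1, 2  (cmp 2,2)
bne L2: not taken
mul $t0, $t0, $t4 → $t0=(-5)*25=-125
sw $t4, (100) → M[100]=25
halt.

25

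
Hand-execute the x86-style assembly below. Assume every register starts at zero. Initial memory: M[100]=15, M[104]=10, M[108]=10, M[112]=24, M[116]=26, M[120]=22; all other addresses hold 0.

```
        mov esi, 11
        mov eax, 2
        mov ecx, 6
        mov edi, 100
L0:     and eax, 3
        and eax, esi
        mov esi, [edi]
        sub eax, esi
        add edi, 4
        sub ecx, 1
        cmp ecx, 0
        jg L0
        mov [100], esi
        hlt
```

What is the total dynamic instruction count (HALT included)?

esi=11
eax=2
ecx=6
edi=100
eax=2&3=2
eax=2&11=2
esi=M[100]=15
eax=2-15=-13
edi=100+4=104
ecx=6-1=5
cmp ecx, 0  (cmp 5,0)
jg L0: taken
eax=(-13)&3=3
eax=3&15=3
esi=M[104]=10
eax=3-10=-7
edi=104+4=108
ecx=5-1=4
cmp ecx, 0  (cmp 4,0)
jg L0: taken
eax=(-7)&3=1
eax=1&10=0
esi=M[108]=10
eax=0-10=-10
edi=108+4=112
ecx=4-1=3
cmp ecx, 0  (cmp 3,0)
jg L0: taken
eax=(-10)&3=2
eax=2&10=2
esi=M[112]=24
eax=2-24=-22
edi=112+4=116
ecx=3-1=2
cmp ecx, 0  (cmp 2,0)
jg L0: taken
eax=(-22)&3=2
eax=2&24=0
esi=M[116]=26
eax=0-26=-26
edi=116+4=120
ecx=2-1=1
cmp ecx, 0  (cmp 1,0)
jg L0: taken
eax=(-26)&3=2
eax=2&26=2
esi=M[120]=22
eax=2-22=-20
edi=120+4=124
ecx=1-1=0
cmp ecx, 0  (cmp 0,0)
jg L0: not taken
mov [100], esi → M[100]=22
halt.
Total executed instructions: 54.

54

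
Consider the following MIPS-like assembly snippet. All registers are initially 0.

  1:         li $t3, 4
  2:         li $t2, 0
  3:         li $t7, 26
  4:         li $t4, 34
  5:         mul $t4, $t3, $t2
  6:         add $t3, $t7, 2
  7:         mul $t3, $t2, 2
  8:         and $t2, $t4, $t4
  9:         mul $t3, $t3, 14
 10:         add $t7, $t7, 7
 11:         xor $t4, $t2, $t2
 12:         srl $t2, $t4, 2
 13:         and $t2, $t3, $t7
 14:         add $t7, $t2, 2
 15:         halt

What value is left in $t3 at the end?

0

after li $t3, 4: $t3=4
after li $t2, 0: $t2=0
after li $t7, 26: $t7=26
after li $t4, 34: $t4=34
after mul $t4, $t3, $t2: $t4=4*0=0
after add $t3, $t7, 2: $t3=26+2=28
after mul $t3, $t2, 2: $t3=0*2=0
after and $t2, $t4, $t4: $t2=0&0=0
after mul $t3, $t3, 14: $t3=0*14=0
after add $t7, $t7, 7: $t7=26+7=33
after xor $t4, $t2, $t2: $t4=0^0=0
after srl $t2, $t4, 2: $t2=0>>2=0
after and $t2, $t3, $t7: $t2=0&33=0
after add $t7, $t2, 2: $t7=0+2=2
halt.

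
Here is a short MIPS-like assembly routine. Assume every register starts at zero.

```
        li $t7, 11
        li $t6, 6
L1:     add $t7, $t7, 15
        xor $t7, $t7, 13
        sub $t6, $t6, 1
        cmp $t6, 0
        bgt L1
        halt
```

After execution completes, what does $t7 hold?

107

$t7=11
$t6=6
$t7=11+15=26
$t7=26^13=23
$t6=6-1=5
cmp $t6, 0  (cmp 5,0)
bgt L1: taken
$t7=23+15=38
$t7=38^13=43
$t6=5-1=4
cmp $t6, 0  (cmp 4,0)
bgt L1: taken
$t7=43+15=58
$t7=58^13=55
$t6=4-1=3
cmp $t6, 0  (cmp 3,0)
bgt L1: taken
$t7=55+15=70
$t7=70^13=75
$t6=3-1=2
cmp $t6, 0  (cmp 2,0)
bgt L1: taken
$t7=75+15=90
$t7=90^13=87
$t6=2-1=1
cmp $t6, 0  (cmp 1,0)
bgt L1: taken
$t7=87+15=102
$t7=102^13=107
$t6=1-1=0
cmp $t6, 0  (cmp 0,0)
bgt L1: not taken
halt.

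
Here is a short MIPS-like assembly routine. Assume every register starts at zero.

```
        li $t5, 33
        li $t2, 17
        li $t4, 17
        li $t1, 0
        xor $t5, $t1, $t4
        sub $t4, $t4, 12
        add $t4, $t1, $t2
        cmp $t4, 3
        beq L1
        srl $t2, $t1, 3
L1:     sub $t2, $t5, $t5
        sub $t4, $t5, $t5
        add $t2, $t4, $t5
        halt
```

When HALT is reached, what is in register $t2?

li $t5, 33 → $t5=33
li $t2, 17 → $t2=17
li $t4, 17 → $t4=17
li $t1, 0 → $t1=0
xor $t5, $t1, $t4 → $t5=0^17=17
sub $t4, $t4, 12 → $t4=17-12=5
add $t4, $t1, $t2 → $t4=0+17=17
cmp $t4, 3  (cmp 17,3)
beq L1: not taken
srl $t2, $t1, 3 → $t2=0>>3=0
sub $t2, $t5, $t5 → $t2=17-17=0
sub $t4, $t5, $t5 → $t4=17-17=0
add $t2, $t4, $t5 → $t2=0+17=17
halt.

17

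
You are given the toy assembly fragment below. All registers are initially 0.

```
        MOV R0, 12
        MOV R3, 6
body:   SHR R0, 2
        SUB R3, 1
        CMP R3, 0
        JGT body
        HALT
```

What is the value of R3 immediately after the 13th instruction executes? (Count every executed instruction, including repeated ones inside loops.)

after MOV R0, 12: R0=12
after MOV R3, 6: R3=6
after SHR R0, 2: R0=12>>2=3
after SUB R3, 1: R3=6-1=5
CMP R3, 0  (cmp 5,0)
JGT body: taken
after SHR R0, 2: R0=3>>2=0
after SUB R3, 1: R3=5-1=4
CMP R3, 0  (cmp 4,0)
JGT body: taken
after SHR R0, 2: R0=0>>2=0
after SUB R3, 1: R3=4-1=3
CMP R3, 0  (cmp 3,0)
After step 13: R3 = 3.

3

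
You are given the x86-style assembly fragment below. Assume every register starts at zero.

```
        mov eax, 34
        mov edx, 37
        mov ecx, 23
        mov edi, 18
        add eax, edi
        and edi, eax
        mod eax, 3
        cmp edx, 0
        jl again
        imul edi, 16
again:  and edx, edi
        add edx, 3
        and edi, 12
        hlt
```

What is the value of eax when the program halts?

after mov eax, 34: eax=34
after mov edx, 37: edx=37
after mov ecx, 23: ecx=23
after mov edi, 18: edi=18
after add eax, edi: eax=34+18=52
after and edi, eax: edi=18&52=16
after mod eax, 3: eax=52%3=1
cmp edx, 0  (cmp 37,0)
jl again: not taken
after imul edi, 16: edi=16*16=256
after and edx, edi: edx=37&256=0
after add edx, 3: edx=0+3=3
after and edi, 12: edi=256&12=0
halt.

1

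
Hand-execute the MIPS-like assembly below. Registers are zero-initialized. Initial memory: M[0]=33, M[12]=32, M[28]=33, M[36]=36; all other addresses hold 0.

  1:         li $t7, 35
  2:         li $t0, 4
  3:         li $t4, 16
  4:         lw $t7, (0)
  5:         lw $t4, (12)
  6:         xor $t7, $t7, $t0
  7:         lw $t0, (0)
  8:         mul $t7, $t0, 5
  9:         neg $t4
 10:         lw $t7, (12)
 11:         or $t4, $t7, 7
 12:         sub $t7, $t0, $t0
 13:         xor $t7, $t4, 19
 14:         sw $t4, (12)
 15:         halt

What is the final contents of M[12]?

39

li $t7, 35 → $t7=35
li $t0, 4 → $t0=4
li $t4, 16 → $t4=16
lw $t7, (0) → $t7=M[0]=33
lw $t4, (12) → $t4=M[12]=32
xor $t7, $t7, $t0 → $t7=33^4=37
lw $t0, (0) → $t0=M[0]=33
mul $t7, $t0, 5 → $t7=33*5=165
neg $t4 → $t4=-(32)=-32
lw $t7, (12) → $t7=M[12]=32
or $t4, $t7, 7 → $t4=32|7=39
sub $t7, $t0, $t0 → $t7=33-33=0
xor $t7, $t4, 19 → $t7=39^19=52
sw $t4, (12) → M[12]=39
halt.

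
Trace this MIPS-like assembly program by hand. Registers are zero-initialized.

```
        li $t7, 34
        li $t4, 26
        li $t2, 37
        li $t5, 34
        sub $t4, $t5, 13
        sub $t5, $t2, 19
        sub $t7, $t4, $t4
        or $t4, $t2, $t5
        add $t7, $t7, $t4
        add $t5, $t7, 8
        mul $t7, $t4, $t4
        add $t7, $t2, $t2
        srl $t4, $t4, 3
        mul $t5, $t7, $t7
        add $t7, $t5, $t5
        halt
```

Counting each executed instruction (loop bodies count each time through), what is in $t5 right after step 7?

$t7=34
$t4=26
$t2=37
$t5=34
$t4=34-13=21
$t5=37-19=18
$t7=21-21=0
After step 7: $t5 = 18.

18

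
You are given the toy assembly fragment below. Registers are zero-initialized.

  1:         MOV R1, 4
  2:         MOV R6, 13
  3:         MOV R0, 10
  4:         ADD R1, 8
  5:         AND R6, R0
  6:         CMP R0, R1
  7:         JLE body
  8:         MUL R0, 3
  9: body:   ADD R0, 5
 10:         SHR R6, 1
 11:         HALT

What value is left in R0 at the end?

15

R1=4
R6=13
R0=10
R1=4+8=12
R6=13&10=8
CMP R0, R1  (cmp 10,12)
JLE body: taken
R0=10+5=15
R6=8>>1=4
halt.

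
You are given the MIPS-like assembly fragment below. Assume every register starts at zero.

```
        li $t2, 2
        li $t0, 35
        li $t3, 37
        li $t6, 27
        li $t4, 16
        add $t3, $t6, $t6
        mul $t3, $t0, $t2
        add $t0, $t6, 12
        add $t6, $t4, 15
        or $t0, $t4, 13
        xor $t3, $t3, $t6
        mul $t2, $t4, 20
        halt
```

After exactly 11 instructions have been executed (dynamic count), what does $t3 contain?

after li $t2, 2: $t2=2
after li $t0, 35: $t0=35
after li $t3, 37: $t3=37
after li $t6, 27: $t6=27
after li $t4, 16: $t4=16
after add $t3, $t6, $t6: $t3=27+27=54
after mul $t3, $t0, $t2: $t3=35*2=70
after add $t0, $t6, 12: $t0=27+12=39
after add $t6, $t4, 15: $t6=16+15=31
after or $t0, $t4, 13: $t0=16|13=29
after xor $t3, $t3, $t6: $t3=70^31=89
After step 11: $t3 = 89.

89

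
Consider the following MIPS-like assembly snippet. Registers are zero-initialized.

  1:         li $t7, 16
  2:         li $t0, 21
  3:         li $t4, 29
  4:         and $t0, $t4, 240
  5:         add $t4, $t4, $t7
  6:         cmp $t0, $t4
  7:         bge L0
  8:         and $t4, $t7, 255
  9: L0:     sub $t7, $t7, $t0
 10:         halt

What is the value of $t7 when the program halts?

$t7=16
$t0=21
$t4=29
$t0=29&240=16
$t4=29+16=45
cmp $t0, $t4  (cmp 16,45)
bge L0: not taken
$t4=16&255=16
$t7=16-16=0
halt.

0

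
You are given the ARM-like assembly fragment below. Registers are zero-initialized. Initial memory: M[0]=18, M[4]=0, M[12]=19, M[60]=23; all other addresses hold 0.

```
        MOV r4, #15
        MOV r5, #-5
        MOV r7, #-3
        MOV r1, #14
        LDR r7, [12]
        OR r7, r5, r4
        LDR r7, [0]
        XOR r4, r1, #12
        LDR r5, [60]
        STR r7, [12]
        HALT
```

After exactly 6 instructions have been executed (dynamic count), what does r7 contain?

-1

r4=15
r5=-5
r7=-3
r1=14
r7=M[12]=19
r7=(-5)|15=-1
After step 6: r7 = -1.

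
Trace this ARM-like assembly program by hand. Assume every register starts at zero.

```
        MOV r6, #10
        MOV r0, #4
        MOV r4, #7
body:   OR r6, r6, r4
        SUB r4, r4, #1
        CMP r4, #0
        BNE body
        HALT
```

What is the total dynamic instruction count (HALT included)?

32

after MOV r6, #10: r6=10
after MOV r0, #4: r0=4
after MOV r4, #7: r4=7
after OR r6, r6, r4: r6=10|7=15
after SUB r4, r4, #1: r4=7-1=6
CMP r4, #0  (cmp 6,0)
BNE body: taken
after OR r6, r6, r4: r6=15|6=15
after SUB r4, r4, #1: r4=6-1=5
CMP r4, #0  (cmp 5,0)
BNE body: taken
after OR r6, r6, r4: r6=15|5=15
after SUB r4, r4, #1: r4=5-1=4
CMP r4, #0  (cmp 4,0)
BNE body: taken
after OR r6, r6, r4: r6=15|4=15
after SUB r4, r4, #1: r4=4-1=3
CMP r4, #0  (cmp 3,0)
BNE body: taken
after OR r6, r6, r4: r6=15|3=15
after SUB r4, r4, #1: r4=3-1=2
CMP r4, #0  (cmp 2,0)
BNE body: taken
after OR r6, r6, r4: r6=15|2=15
after SUB r4, r4, #1: r4=2-1=1
CMP r4, #0  (cmp 1,0)
BNE body: taken
after OR r6, r6, r4: r6=15|1=15
after SUB r4, r4, #1: r4=1-1=0
CMP r4, #0  (cmp 0,0)
BNE body: not taken
halt.
Total executed instructions: 32.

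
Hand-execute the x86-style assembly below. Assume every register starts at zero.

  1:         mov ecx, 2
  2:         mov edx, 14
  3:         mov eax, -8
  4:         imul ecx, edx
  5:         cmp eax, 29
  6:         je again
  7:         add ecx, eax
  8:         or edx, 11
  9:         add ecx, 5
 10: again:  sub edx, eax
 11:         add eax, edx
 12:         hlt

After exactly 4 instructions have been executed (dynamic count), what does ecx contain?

ecx=2
edx=14
eax=-8
ecx=2*14=28
After step 4: ecx = 28.

28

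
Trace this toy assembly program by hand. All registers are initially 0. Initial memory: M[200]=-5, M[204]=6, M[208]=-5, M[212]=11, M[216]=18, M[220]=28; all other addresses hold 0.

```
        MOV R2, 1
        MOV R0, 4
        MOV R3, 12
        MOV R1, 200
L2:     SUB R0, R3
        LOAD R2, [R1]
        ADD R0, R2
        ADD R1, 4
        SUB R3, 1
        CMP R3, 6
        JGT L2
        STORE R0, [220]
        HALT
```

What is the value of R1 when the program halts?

224

R2=1
R0=4
R3=12
R1=200
R0=4-12=-8
R2=M[200]=-5
R0=(-8)+(-5)=-13
R1=200+4=204
R3=12-1=11
CMP R3, 6  (cmp 11,6)
JGT L2: taken
R0=(-13)-11=-24
R2=M[204]=6
R0=(-24)+6=-18
R1=204+4=208
R3=11-1=10
CMP R3, 6  (cmp 10,6)
JGT L2: taken
R0=(-18)-10=-28
R2=M[208]=-5
R0=(-28)+(-5)=-33
R1=208+4=212
R3=10-1=9
CMP R3, 6  (cmp 9,6)
JGT L2: taken
R0=(-33)-9=-42
R2=M[212]=11
R0=(-42)+11=-31
R1=212+4=216
R3=9-1=8
CMP R3, 6  (cmp 8,6)
JGT L2: taken
R0=(-31)-8=-39
R2=M[216]=18
R0=(-39)+18=-21
R1=216+4=220
R3=8-1=7
CMP R3, 6  (cmp 7,6)
JGT L2: taken
R0=(-21)-7=-28
R2=M[220]=28
R0=(-28)+28=0
R1=220+4=224
R3=7-1=6
CMP R3, 6  (cmp 6,6)
JGT L2: not taken
STORE R0, [220] → M[220]=0
halt.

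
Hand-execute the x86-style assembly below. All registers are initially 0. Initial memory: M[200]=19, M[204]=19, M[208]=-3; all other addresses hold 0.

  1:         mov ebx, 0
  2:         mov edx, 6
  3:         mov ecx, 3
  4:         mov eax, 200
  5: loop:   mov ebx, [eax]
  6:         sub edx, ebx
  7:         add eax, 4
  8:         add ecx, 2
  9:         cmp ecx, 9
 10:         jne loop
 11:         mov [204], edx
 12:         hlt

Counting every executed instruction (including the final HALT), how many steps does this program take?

24

ebx=0
edx=6
ecx=3
eax=200
ebx=M[200]=19
edx=6-19=-13
eax=200+4=204
ecx=3+2=5
cmp ecx, 9  (cmp 5,9)
jne loop: taken
ebx=M[204]=19
edx=(-13)-19=-32
eax=204+4=208
ecx=5+2=7
cmp ecx, 9  (cmp 7,9)
jne loop: taken
ebx=M[208]=-3
edx=(-32)-(-3)=-29
eax=208+4=212
ecx=7+2=9
cmp ecx, 9  (cmp 9,9)
jne loop: not taken
mov [204], edx → M[204]=-29
halt.
Total executed instructions: 24.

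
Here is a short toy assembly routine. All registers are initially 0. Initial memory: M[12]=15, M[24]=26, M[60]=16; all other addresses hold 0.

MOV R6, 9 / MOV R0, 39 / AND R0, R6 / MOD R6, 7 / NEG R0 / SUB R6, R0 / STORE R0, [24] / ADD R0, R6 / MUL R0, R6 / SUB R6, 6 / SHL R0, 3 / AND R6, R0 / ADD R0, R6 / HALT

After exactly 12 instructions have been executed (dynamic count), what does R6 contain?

R6=9
R0=39
R0=39&9=1
R6=9%7=2
R0=-(1)=-1
R6=2-(-1)=3
STORE R0, [24] → M[24]=-1
R0=(-1)+3=2
R0=2*3=6
R6=3-6=-3
R0=6<<3=48
R6=(-3)&48=48
After step 12: R6 = 48.

48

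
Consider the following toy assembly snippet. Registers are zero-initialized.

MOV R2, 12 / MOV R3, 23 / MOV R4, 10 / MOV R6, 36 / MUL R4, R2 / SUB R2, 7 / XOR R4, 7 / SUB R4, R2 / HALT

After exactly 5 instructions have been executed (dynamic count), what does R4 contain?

120

MOV R2, 12 → R2=12
MOV R3, 23 → R3=23
MOV R4, 10 → R4=10
MOV R6, 36 → R6=36
MUL R4, R2 → R4=10*12=120
After step 5: R4 = 120.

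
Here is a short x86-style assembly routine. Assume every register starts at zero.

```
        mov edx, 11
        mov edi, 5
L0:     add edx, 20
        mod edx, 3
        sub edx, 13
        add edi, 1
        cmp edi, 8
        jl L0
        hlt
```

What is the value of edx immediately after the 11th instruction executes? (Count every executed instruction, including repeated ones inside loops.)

-11

edx=11
edi=5
edx=11+20=31
edx=31%3=1
edx=1-13=-12
edi=5+1=6
cmp edi, 8  (cmp 6,8)
jl L0: taken
edx=(-12)+20=8
edx=8%3=2
edx=2-13=-11
After step 11: edx = -11.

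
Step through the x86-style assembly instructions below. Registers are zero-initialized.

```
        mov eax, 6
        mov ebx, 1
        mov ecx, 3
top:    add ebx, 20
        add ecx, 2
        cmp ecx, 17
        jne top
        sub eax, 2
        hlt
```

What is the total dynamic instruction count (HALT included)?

eax=6
ebx=1
ecx=3
ebx=1+20=21
ecx=3+2=5
cmp ecx, 17  (cmp 5,17)
jne top: taken
ebx=21+20=41
ecx=5+2=7
cmp ecx, 17  (cmp 7,17)
jne top: taken
ebx=41+20=61
ecx=7+2=9
cmp ecx, 17  (cmp 9,17)
jne top: taken
ebx=61+20=81
ecx=9+2=11
cmp ecx, 17  (cmp 11,17)
jne top: taken
ebx=81+20=101
ecx=11+2=13
cmp ecx, 17  (cmp 13,17)
jne top: taken
ebx=101+20=121
ecx=13+2=15
cmp ecx, 17  (cmp 15,17)
jne top: taken
ebx=121+20=141
ecx=15+2=17
cmp ecx, 17  (cmp 17,17)
jne top: not taken
eax=6-2=4
halt.
Total executed instructions: 33.

33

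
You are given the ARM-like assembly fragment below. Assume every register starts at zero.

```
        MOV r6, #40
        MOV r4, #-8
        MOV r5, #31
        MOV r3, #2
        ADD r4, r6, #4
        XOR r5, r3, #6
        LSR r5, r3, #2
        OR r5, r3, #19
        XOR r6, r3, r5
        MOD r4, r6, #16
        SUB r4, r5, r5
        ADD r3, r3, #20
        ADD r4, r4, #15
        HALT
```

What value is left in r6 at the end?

17

after MOV r6, #40: r6=40
after MOV r4, #-8: r4=-8
after MOV r5, #31: r5=31
after MOV r3, #2: r3=2
after ADD r4, r6, #4: r4=40+4=44
after XOR r5, r3, #6: r5=2^6=4
after LSR r5, r3, #2: r5=2>>2=0
after OR r5, r3, #19: r5=2|19=19
after XOR r6, r3, r5: r6=2^19=17
after MOD r4, r6, #16: r4=17%16=1
after SUB r4, r5, r5: r4=19-19=0
after ADD r3, r3, #20: r3=2+20=22
after ADD r4, r4, #15: r4=0+15=15
halt.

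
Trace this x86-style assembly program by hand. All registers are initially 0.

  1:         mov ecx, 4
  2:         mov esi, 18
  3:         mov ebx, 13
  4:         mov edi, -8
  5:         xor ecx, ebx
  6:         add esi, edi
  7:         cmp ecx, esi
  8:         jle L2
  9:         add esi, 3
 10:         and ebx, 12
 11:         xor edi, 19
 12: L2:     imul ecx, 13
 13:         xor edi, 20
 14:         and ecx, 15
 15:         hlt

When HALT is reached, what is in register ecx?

mov ecx, 4 → ecx=4
mov esi, 18 → esi=18
mov ebx, 13 → ebx=13
mov edi, -8 → edi=-8
xor ecx, ebx → ecx=4^13=9
add esi, edi → esi=18+(-8)=10
cmp ecx, esi  (cmp 9,10)
jle L2: taken
imul ecx, 13 → ecx=9*13=117
xor edi, 20 → edi=(-8)^20=-20
and ecx, 15 → ecx=117&15=5
halt.

5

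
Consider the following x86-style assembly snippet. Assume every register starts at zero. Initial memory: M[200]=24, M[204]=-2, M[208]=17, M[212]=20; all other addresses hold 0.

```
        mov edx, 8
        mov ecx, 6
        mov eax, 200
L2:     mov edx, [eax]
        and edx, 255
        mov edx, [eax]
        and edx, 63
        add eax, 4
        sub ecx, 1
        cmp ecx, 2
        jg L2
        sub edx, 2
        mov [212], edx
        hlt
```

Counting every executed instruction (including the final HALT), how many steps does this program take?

38

edx=8
ecx=6
eax=200
edx=M[200]=24
edx=24&255=24
edx=M[200]=24
edx=24&63=24
eax=200+4=204
ecx=6-1=5
cmp ecx, 2  (cmp 5,2)
jg L2: taken
edx=M[204]=-2
edx=(-2)&255=254
edx=M[204]=-2
edx=(-2)&63=62
eax=204+4=208
ecx=5-1=4
cmp ecx, 2  (cmp 4,2)
jg L2: taken
edx=M[208]=17
edx=17&255=17
edx=M[208]=17
edx=17&63=17
eax=208+4=212
ecx=4-1=3
cmp ecx, 2  (cmp 3,2)
jg L2: taken
edx=M[212]=20
edx=20&255=20
edx=M[212]=20
edx=20&63=20
eax=212+4=216
ecx=3-1=2
cmp ecx, 2  (cmp 2,2)
jg L2: not taken
edx=20-2=18
mov [212], edx → M[212]=18
halt.
Total executed instructions: 38.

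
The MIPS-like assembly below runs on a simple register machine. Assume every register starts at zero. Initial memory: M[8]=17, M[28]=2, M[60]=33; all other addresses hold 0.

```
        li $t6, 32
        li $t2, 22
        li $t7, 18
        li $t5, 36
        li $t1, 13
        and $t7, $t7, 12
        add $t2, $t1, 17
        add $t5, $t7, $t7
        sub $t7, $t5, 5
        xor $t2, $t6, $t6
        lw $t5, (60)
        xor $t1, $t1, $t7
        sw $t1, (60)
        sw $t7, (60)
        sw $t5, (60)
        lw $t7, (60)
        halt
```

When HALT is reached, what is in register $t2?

$t6=32
$t2=22
$t7=18
$t5=36
$t1=13
$t7=18&12=0
$t2=13+17=30
$t5=0+0=0
$t7=0-5=-5
$t2=32^32=0
$t5=M[60]=33
$t1=13^(-5)=-10
sw $t1, (60) → M[60]=-10
sw $t7, (60) → M[60]=-5
sw $t5, (60) → M[60]=33
$t7=M[60]=33
halt.

0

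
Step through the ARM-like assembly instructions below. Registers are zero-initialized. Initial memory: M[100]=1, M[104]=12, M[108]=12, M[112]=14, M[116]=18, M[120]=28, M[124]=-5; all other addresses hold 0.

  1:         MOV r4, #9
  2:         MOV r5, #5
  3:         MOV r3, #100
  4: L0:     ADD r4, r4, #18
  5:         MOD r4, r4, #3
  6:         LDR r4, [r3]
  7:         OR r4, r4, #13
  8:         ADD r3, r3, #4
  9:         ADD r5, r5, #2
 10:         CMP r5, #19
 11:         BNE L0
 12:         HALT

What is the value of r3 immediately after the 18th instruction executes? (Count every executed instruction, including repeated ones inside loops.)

r4=9
r5=5
r3=100
r4=9+18=27
r4=27%3=0
r4=M[100]=1
r4=1|13=13
r3=100+4=104
r5=5+2=7
CMP r5, #19  (cmp 7,19)
BNE L0: taken
r4=13+18=31
r4=31%3=1
r4=M[104]=12
r4=12|13=13
r3=104+4=108
r5=7+2=9
CMP r5, #19  (cmp 9,19)
After step 18: r3 = 108.

108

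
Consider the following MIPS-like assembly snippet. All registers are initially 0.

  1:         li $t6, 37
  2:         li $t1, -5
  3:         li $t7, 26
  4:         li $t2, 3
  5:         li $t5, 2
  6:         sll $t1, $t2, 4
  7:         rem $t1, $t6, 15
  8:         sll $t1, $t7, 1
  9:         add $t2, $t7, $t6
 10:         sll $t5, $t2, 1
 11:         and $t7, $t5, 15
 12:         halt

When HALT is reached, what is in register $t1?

52

after li $t6, 37: $t6=37
after li $t1, -5: $t1=-5
after li $t7, 26: $t7=26
after li $t2, 3: $t2=3
after li $t5, 2: $t5=2
after sll $t1, $t2, 4: $t1=3<<4=48
after rem $t1, $t6, 15: $t1=37%15=7
after sll $t1, $t7, 1: $t1=26<<1=52
after add $t2, $t7, $t6: $t2=26+37=63
after sll $t5, $t2, 1: $t5=63<<1=126
after and $t7, $t5, 15: $t7=126&15=14
halt.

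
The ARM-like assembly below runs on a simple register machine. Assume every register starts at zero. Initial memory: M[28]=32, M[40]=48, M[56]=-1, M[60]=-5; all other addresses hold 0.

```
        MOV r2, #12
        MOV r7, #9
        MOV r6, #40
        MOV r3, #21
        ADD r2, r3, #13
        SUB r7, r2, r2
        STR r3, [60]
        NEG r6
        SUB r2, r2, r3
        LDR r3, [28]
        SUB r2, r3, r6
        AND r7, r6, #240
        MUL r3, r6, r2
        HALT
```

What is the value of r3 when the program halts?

-2880

after MOV r2, #12: r2=12
after MOV r7, #9: r7=9
after MOV r6, #40: r6=40
after MOV r3, #21: r3=21
after ADD r2, r3, #13: r2=21+13=34
after SUB r7, r2, r2: r7=34-34=0
STR r3, [60] → M[60]=21
after NEG r6: r6=-(40)=-40
after SUB r2, r2, r3: r2=34-21=13
after LDR r3, [28]: r3=M[28]=32
after SUB r2, r3, r6: r2=32-(-40)=72
after AND r7, r6, #240: r7=(-40)&240=208
after MUL r3, r6, r2: r3=(-40)*72=-2880
halt.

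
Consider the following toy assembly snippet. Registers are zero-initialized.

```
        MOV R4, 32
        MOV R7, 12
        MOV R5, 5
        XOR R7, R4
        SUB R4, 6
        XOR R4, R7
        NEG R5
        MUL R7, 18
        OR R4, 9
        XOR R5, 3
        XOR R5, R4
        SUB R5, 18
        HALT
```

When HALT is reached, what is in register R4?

MOV R4, 32 → R4=32
MOV R7, 12 → R7=12
MOV R5, 5 → R5=5
XOR R7, R4 → R7=12^32=44
SUB R4, 6 → R4=32-6=26
XOR R4, R7 → R4=26^44=54
NEG R5 → R5=-(5)=-5
MUL R7, 18 → R7=44*18=792
OR R4, 9 → R4=54|9=63
XOR R5, 3 → R5=(-5)^3=-8
XOR R5, R4 → R5=(-8)^63=-57
SUB R5, 18 → R5=(-57)-18=-75
halt.

63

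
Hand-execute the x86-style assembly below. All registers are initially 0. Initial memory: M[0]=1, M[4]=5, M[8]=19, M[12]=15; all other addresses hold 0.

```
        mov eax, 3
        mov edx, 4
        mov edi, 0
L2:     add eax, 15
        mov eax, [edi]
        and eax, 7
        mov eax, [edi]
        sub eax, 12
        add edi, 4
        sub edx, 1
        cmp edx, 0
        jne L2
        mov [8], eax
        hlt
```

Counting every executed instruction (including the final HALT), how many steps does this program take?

41

after mov eax, 3: eax=3
after mov edx, 4: edx=4
after mov edi, 0: edi=0
after add eax, 15: eax=3+15=18
after mov eax, [edi]: eax=M[0]=1
after and eax, 7: eax=1&7=1
after mov eax, [edi]: eax=M[0]=1
after sub eax, 12: eax=1-12=-11
after add edi, 4: edi=0+4=4
after sub edx, 1: edx=4-1=3
cmp edx, 0  (cmp 3,0)
jne L2: taken
after add eax, 15: eax=(-11)+15=4
after mov eax, [edi]: eax=M[4]=5
after and eax, 7: eax=5&7=5
after mov eax, [edi]: eax=M[4]=5
after sub eax, 12: eax=5-12=-7
after add edi, 4: edi=4+4=8
after sub edx, 1: edx=3-1=2
cmp edx, 0  (cmp 2,0)
jne L2: taken
after add eax, 15: eax=(-7)+15=8
after mov eax, [edi]: eax=M[8]=19
after and eax, 7: eax=19&7=3
after mov eax, [edi]: eax=M[8]=19
after sub eax, 12: eax=19-12=7
after add edi, 4: edi=8+4=12
after sub edx, 1: edx=2-1=1
cmp edx, 0  (cmp 1,0)
jne L2: taken
after add eax, 15: eax=7+15=22
after mov eax, [edi]: eax=M[12]=15
after and eax, 7: eax=15&7=7
after mov eax, [edi]: eax=M[12]=15
after sub eax, 12: eax=15-12=3
after add edi, 4: edi=12+4=16
after sub edx, 1: edx=1-1=0
cmp edx, 0  (cmp 0,0)
jne L2: not taken
mov [8], eax → M[8]=3
halt.
Total executed instructions: 41.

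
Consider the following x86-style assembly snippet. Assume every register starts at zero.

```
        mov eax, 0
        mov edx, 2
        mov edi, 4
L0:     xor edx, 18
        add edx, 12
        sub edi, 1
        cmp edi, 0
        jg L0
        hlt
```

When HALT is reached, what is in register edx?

after mov eax, 0: eax=0
after mov edx, 2: edx=2
after mov edi, 4: edi=4
after xor edx, 18: edx=2^18=16
after add edx, 12: edx=16+12=28
after sub edi, 1: edi=4-1=3
cmp edi, 0  (cmp 3,0)
jg L0: taken
after xor edx, 18: edx=28^18=14
after add edx, 12: edx=14+12=26
after sub edi, 1: edi=3-1=2
cmp edi, 0  (cmp 2,0)
jg L0: taken
after xor edx, 18: edx=26^18=8
after add edx, 12: edx=8+12=20
after sub edi, 1: edi=2-1=1
cmp edi, 0  (cmp 1,0)
jg L0: taken
after xor edx, 18: edx=20^18=6
after add edx, 12: edx=6+12=18
after sub edi, 1: edi=1-1=0
cmp edi, 0  (cmp 0,0)
jg L0: not taken
halt.

18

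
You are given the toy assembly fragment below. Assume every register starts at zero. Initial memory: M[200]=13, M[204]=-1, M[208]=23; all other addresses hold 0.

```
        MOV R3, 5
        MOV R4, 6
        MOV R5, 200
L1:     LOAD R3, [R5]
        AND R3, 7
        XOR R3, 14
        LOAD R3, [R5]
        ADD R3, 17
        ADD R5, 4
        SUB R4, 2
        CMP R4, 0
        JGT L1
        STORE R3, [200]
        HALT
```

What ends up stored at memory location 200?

after MOV R3, 5: R3=5
after MOV R4, 6: R4=6
after MOV R5, 200: R5=200
after LOAD R3, [R5]: R3=M[200]=13
after AND R3, 7: R3=13&7=5
after XOR R3, 14: R3=5^14=11
after LOAD R3, [R5]: R3=M[200]=13
after ADD R3, 17: R3=13+17=30
after ADD R5, 4: R5=200+4=204
after SUB R4, 2: R4=6-2=4
CMP R4, 0  (cmp 4,0)
JGT L1: taken
after LOAD R3, [R5]: R3=M[204]=-1
after AND R3, 7: R3=(-1)&7=7
after XOR R3, 14: R3=7^14=9
after LOAD R3, [R5]: R3=M[204]=-1
after ADD R3, 17: R3=(-1)+17=16
after ADD R5, 4: R5=204+4=208
after SUB R4, 2: R4=4-2=2
CMP R4, 0  (cmp 2,0)
JGT L1: taken
after LOAD R3, [R5]: R3=M[208]=23
after AND R3, 7: R3=23&7=7
after XOR R3, 14: R3=7^14=9
after LOAD R3, [R5]: R3=M[208]=23
after ADD R3, 17: R3=23+17=40
after ADD R5, 4: R5=208+4=212
after SUB R4, 2: R4=2-2=0
CMP R4, 0  (cmp 0,0)
JGT L1: not taken
STORE R3, [200] → M[200]=40
halt.

40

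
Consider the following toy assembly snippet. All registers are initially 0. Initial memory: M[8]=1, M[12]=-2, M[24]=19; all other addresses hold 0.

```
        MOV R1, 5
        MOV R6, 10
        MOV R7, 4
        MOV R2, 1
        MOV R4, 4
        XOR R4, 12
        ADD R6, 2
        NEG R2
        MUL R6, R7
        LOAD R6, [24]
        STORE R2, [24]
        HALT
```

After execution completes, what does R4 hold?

8

after MOV R1, 5: R1=5
after MOV R6, 10: R6=10
after MOV R7, 4: R7=4
after MOV R2, 1: R2=1
after MOV R4, 4: R4=4
after XOR R4, 12: R4=4^12=8
after ADD R6, 2: R6=10+2=12
after NEG R2: R2=-(1)=-1
after MUL R6, R7: R6=12*4=48
after LOAD R6, [24]: R6=M[24]=19
STORE R2, [24] → M[24]=-1
halt.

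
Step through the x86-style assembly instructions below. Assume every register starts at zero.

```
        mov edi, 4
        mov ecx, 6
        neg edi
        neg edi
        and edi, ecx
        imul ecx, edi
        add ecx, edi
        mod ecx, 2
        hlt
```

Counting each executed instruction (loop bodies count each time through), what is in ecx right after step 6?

after mov edi, 4: edi=4
after mov ecx, 6: ecx=6
after neg edi: edi=-(4)=-4
after neg edi: edi=-(-4)=4
after and edi, ecx: edi=4&6=4
after imul ecx, edi: ecx=6*4=24
After step 6: ecx = 24.

24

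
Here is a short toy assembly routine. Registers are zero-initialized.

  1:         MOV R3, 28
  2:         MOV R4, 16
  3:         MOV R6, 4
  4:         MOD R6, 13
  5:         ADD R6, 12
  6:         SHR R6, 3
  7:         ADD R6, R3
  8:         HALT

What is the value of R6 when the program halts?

30

after MOV R3, 28: R3=28
after MOV R4, 16: R4=16
after MOV R6, 4: R6=4
after MOD R6, 13: R6=4%13=4
after ADD R6, 12: R6=4+12=16
after SHR R6, 3: R6=16>>3=2
after ADD R6, R3: R6=2+28=30
halt.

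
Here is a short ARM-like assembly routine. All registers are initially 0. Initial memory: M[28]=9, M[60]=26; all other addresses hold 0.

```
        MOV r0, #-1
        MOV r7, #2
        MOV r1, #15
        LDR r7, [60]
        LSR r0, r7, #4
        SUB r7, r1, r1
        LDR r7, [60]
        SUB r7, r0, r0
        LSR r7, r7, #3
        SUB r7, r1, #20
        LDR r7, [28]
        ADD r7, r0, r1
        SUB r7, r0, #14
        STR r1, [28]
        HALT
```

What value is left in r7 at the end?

MOV r0, #-1 → r0=-1
MOV r7, #2 → r7=2
MOV r1, #15 → r1=15
LDR r7, [60] → r7=M[60]=26
LSR r0, r7, #4 → r0=26>>4=1
SUB r7, r1, r1 → r7=15-15=0
LDR r7, [60] → r7=M[60]=26
SUB r7, r0, r0 → r7=1-1=0
LSR r7, r7, #3 → r7=0>>3=0
SUB r7, r1, #20 → r7=15-20=-5
LDR r7, [28] → r7=M[28]=9
ADD r7, r0, r1 → r7=1+15=16
SUB r7, r0, #14 → r7=1-14=-13
STR r1, [28] → M[28]=15
halt.

-13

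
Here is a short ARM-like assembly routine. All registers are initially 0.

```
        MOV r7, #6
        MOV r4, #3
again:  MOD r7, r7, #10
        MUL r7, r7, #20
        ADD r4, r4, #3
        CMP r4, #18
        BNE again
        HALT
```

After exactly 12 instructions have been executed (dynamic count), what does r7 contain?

0

after MOV r7, #6: r7=6
after MOV r4, #3: r4=3
after MOD r7, r7, #10: r7=6%10=6
after MUL r7, r7, #20: r7=6*20=120
after ADD r4, r4, #3: r4=3+3=6
CMP r4, #18  (cmp 6,18)
BNE again: taken
after MOD r7, r7, #10: r7=120%10=0
after MUL r7, r7, #20: r7=0*20=0
after ADD r4, r4, #3: r4=6+3=9
CMP r4, #18  (cmp 9,18)
BNE again: taken
After step 12: r7 = 0.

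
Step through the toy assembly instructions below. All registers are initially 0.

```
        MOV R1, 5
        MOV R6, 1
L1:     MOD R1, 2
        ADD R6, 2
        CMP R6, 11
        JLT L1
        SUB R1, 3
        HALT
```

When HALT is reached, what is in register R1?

after MOV R1, 5: R1=5
after MOV R6, 1: R6=1
after MOD R1, 2: R1=5%2=1
after ADD R6, 2: R6=1+2=3
CMP R6, 11  (cmp 3,11)
JLT L1: taken
after MOD R1, 2: R1=1%2=1
after ADD R6, 2: R6=3+2=5
CMP R6, 11  (cmp 5,11)
JLT L1: taken
after MOD R1, 2: R1=1%2=1
after ADD R6, 2: R6=5+2=7
CMP R6, 11  (cmp 7,11)
JLT L1: taken
after MOD R1, 2: R1=1%2=1
after ADD R6, 2: R6=7+2=9
CMP R6, 11  (cmp 9,11)
JLT L1: taken
after MOD R1, 2: R1=1%2=1
after ADD R6, 2: R6=9+2=11
CMP R6, 11  (cmp 11,11)
JLT L1: not taken
after SUB R1, 3: R1=1-3=-2
halt.

-2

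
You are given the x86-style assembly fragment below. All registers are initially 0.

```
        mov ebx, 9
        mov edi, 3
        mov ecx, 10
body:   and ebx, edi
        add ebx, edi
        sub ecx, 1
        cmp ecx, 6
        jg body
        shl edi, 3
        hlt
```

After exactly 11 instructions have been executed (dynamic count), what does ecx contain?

8

mov ebx, 9 → ebx=9
mov edi, 3 → edi=3
mov ecx, 10 → ecx=10
and ebx, edi → ebx=9&3=1
add ebx, edi → ebx=1+3=4
sub ecx, 1 → ecx=10-1=9
cmp ecx, 6  (cmp 9,6)
jg body: taken
and ebx, edi → ebx=4&3=0
add ebx, edi → ebx=0+3=3
sub ecx, 1 → ecx=9-1=8
After step 11: ecx = 8.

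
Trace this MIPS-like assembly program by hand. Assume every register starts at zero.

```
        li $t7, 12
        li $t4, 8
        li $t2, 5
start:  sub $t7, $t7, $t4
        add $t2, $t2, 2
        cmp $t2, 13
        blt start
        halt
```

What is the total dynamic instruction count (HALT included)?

$t7=12
$t4=8
$t2=5
$t7=12-8=4
$t2=5+2=7
cmp $t2, 13  (cmp 7,13)
blt start: taken
$t7=4-8=-4
$t2=7+2=9
cmp $t2, 13  (cmp 9,13)
blt start: taken
$t7=(-4)-8=-12
$t2=9+2=11
cmp $t2, 13  (cmp 11,13)
blt start: taken
$t7=(-12)-8=-20
$t2=11+2=13
cmp $t2, 13  (cmp 13,13)
blt start: not taken
halt.
Total executed instructions: 20.

20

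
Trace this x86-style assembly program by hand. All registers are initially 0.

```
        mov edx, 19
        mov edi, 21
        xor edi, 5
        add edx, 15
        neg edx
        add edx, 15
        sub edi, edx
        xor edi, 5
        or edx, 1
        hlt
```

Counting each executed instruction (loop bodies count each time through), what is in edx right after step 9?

-19

mov edx, 19 → edx=19
mov edi, 21 → edi=21
xor edi, 5 → edi=21^5=16
add edx, 15 → edx=19+15=34
neg edx → edx=-(34)=-34
add edx, 15 → edx=(-34)+15=-19
sub edi, edx → edi=16-(-19)=35
xor edi, 5 → edi=35^5=38
or edx, 1 → edx=(-19)|1=-19
After step 9: edx = -19.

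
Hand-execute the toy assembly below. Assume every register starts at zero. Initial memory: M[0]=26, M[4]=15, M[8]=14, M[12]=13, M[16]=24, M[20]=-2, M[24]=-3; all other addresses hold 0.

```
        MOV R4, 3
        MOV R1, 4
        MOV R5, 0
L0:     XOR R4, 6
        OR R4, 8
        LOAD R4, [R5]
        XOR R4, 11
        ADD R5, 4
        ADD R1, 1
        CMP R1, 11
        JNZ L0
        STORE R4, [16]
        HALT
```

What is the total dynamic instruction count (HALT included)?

MOV R4, 3 → R4=3
MOV R1, 4 → R1=4
MOV R5, 0 → R5=0
XOR R4, 6 → R4=3^6=5
OR R4, 8 → R4=5|8=13
LOAD R4, [R5] → R4=M[0]=26
XOR R4, 11 → R4=26^11=17
ADD R5, 4 → R5=0+4=4
ADD R1, 1 → R1=4+1=5
CMP R1, 11  (cmp 5,11)
JNZ L0: taken
XOR R4, 6 → R4=17^6=23
OR R4, 8 → R4=23|8=31
LOAD R4, [R5] → R4=M[4]=15
XOR R4, 11 → R4=15^11=4
ADD R5, 4 → R5=4+4=8
ADD R1, 1 → R1=5+1=6
CMP R1, 11  (cmp 6,11)
JNZ L0: taken
XOR R4, 6 → R4=4^6=2
OR R4, 8 → R4=2|8=10
LOAD R4, [R5] → R4=M[8]=14
XOR R4, 11 → R4=14^11=5
ADD R5, 4 → R5=8+4=12
ADD R1, 1 → R1=6+1=7
CMP R1, 11  (cmp 7,11)
JNZ L0: taken
XOR R4, 6 → R4=5^6=3
OR R4, 8 → R4=3|8=11
LOAD R4, [R5] → R4=M[12]=13
XOR R4, 11 → R4=13^11=6
ADD R5, 4 → R5=12+4=16
ADD R1, 1 → R1=7+1=8
CMP R1, 11  (cmp 8,11)
JNZ L0: taken
XOR R4, 6 → R4=6^6=0
OR R4, 8 → R4=0|8=8
LOAD R4, [R5] → R4=M[16]=24
XOR R4, 11 → R4=24^11=19
ADD R5, 4 → R5=16+4=20
ADD R1, 1 → R1=8+1=9
CMP R1, 11  (cmp 9,11)
JNZ L0: taken
XOR R4, 6 → R4=19^6=21
OR R4, 8 → R4=21|8=29
LOAD R4, [R5] → R4=M[20]=-2
XOR R4, 11 → R4=(-2)^11=-11
ADD R5, 4 → R5=20+4=24
ADD R1, 1 → R1=9+1=10
CMP R1, 11  (cmp 10,11)
JNZ L0: taken
XOR R4, 6 → R4=(-11)^6=-13
OR R4, 8 → R4=(-13)|8=-5
LOAD R4, [R5] → R4=M[24]=-3
XOR R4, 11 → R4=(-3)^11=-10
ADD R5, 4 → R5=24+4=28
ADD R1, 1 → R1=10+1=11
CMP R1, 11  (cmp 11,11)
JNZ L0: not taken
STORE R4, [16] → M[16]=-10
halt.
Total executed instructions: 61.

61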